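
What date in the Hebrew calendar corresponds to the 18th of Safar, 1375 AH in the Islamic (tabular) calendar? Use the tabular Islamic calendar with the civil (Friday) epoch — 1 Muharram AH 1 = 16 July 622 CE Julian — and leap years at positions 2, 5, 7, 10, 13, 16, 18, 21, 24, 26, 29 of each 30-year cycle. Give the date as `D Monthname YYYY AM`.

20 Tishrei 5716 AM

The source date corresponds to 6 October 1955 in the Gregorian calendar (JDN 2435387).
That day falls on 20 Tishrei 5716 AM in the Hebrew calendar.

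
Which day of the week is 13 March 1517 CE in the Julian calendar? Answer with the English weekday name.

Equivalently 23 March 1517 Gregorian, JDN 2275214.
JDN 2275214 mod 7 = 4, and JDN 0 was a Monday, so this is a Friday.

Friday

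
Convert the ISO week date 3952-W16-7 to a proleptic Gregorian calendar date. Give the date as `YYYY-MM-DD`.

3952-04-20

ISO week 1 of 3952 is the week containing the first Thursday of 3952.
Week 16, day 7 (Sunday) lands on 3952-04-20.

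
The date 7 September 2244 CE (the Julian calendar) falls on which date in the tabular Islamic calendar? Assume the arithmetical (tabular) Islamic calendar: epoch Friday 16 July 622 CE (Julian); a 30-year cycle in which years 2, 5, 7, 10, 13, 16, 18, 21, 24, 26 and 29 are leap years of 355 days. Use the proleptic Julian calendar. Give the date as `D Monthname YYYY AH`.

18 Dhu al-Hijjah 1672 AH

Both dates share Julian Day Number 2540929; in the tabular Islamic calendar that is 18 Dhu al-Hijjah 1672 AH.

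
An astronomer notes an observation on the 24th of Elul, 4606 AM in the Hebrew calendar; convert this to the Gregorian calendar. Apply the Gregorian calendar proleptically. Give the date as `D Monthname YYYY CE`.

Both dates share Julian Day Number 2030321; in the Gregorian calendar that is 23 September 846 CE.

23 September 846 CE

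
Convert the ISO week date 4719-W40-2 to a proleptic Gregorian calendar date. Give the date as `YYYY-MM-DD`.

ISO week 1 of 4719 is the week containing the first Thursday of 4719.
Week 40, day 2 (Tuesday) lands on 4719-09-30.

4719-09-30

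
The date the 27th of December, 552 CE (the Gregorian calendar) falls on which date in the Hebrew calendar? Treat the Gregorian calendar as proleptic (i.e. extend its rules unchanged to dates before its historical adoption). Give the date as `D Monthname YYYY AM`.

22 Tevet 4313 AM

Julian Day Number of the source date = 1923035.
Converting JDN 1923035 to the Hebrew calendar gives 22 Tevet 4313 AM.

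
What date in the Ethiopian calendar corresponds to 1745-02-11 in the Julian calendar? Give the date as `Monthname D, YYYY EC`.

Yekatit 17, 1737 EC

Julian Day Number of the source date = 2358461.
Converting JDN 2358461 to the Ethiopian calendar gives 17 Yekatit 1737 EC.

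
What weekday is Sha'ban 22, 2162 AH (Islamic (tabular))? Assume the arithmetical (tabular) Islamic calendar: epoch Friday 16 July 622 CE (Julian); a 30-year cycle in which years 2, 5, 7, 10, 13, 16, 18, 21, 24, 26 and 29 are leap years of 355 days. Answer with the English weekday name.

In the Gregorian calendar this is 28 October 2719 (JDN 2714454).
JDN 2714454 mod 7 = 1, and JDN 0 was a Monday, so this is a Tuesday.

Tuesday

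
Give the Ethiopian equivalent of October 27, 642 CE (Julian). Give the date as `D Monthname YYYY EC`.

Julian Day Number of the source date = 1955848.
Converting JDN 1955848 to the Ethiopian calendar gives 30 Tikimt 635 EC.

30 Tikimt 635 EC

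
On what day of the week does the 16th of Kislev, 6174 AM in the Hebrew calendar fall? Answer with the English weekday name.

Monday

This is JDN 2602733 (9 December 2413 Gregorian).
Since JDN mod 7 = 0 (0 = Monday), the day is Monday.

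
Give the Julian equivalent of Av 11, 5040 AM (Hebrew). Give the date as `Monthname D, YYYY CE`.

Julian Day Number of the source date = 2188768.
Converting JDN 2188768 to the Julian calendar gives 9 July 1280 CE.

July 9, 1280 CE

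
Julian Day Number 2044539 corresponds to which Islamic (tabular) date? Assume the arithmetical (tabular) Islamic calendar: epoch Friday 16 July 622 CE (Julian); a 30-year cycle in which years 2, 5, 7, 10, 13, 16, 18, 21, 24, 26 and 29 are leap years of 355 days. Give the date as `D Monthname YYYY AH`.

8 Rabi' al-Awwal 272 AH

The proleptic Gregorian equivalent of JDN 2044539 is 27 August 885.
In the tabular Islamic calendar that day is 8 Rabi' al-Awwal 272 AH.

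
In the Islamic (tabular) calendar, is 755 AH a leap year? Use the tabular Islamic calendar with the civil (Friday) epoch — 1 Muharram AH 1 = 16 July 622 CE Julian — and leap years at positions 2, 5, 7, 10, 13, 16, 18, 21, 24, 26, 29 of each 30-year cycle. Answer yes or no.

Year 755 AH is year 5 of its 30-year cycle; leap positions are 2, 5, 7, 10, 13, 16, 18, 21, 24, 26, 29, so it is a leap year (355 days).

yes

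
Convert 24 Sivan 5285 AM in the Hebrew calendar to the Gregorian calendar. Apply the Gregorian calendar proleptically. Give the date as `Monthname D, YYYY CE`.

June 25, 1525 CE

Both dates share Julian Day Number 2278230; in the Gregorian calendar that is 25 June 1525 CE.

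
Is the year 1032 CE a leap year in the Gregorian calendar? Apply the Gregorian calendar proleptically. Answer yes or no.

yes

1032 is divisible by 4 and not by 100, so it is a leap year.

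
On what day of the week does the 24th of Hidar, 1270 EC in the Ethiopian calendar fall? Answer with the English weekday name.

Equivalently 27 November 1277 Gregorian, JDN 2187806.
Since JDN mod 7 = 5 (0 = Monday), the day is Saturday.

Saturday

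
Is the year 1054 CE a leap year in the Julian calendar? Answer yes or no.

no

1054 mod 4 = 2, so it is a common year in the Julian calendar.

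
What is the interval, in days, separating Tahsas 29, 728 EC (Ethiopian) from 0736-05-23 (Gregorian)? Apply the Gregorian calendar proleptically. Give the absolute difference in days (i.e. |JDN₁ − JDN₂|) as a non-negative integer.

145

First date → JDN 1989876; second date → JDN 1990021.
The interval is |1989876 − 1990021| = 145 days.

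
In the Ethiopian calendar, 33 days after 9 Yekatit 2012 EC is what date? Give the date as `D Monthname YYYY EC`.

JDN of 9 Yekatit 2012 EC = 2458897.
2458897 + 33 = 2458930.
JDN 2458930 in the Ethiopian calendar is 12 Megabit 2012 EC.

12 Megabit 2012 EC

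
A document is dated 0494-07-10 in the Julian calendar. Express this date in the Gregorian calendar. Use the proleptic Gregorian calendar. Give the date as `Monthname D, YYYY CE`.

July 11, 494 CE

For dates in this range the Gregorian date is 1 day ahead of the Julian.
10 July 494 Julian + 1 day → 11 July 494 Gregorian.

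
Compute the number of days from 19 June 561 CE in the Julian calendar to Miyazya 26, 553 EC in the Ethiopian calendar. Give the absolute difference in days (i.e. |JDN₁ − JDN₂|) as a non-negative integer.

JDN of the first date = 1926133.
JDN of the second date = 1926074.
|1926074 − 1926133| = 59.

59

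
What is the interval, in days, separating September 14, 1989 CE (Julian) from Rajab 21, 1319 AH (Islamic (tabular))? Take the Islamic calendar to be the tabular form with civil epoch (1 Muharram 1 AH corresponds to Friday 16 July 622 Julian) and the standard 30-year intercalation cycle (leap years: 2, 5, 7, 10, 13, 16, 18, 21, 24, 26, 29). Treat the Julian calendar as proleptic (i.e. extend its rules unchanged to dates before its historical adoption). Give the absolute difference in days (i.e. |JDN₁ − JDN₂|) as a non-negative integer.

JDN of the first date = 2447797.
JDN of the second date = 2415692.
|2415692 − 2447797| = 32105.

32105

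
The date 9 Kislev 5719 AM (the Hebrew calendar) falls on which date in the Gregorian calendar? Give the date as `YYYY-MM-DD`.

Both dates share Julian Day Number 2436529; in the Gregorian calendar that is 21 November 1958 CE.

1958-11-21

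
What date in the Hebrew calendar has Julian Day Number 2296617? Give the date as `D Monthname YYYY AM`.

The proleptic Gregorian equivalent of JDN 2296617 is 28 October 1575.
In the Hebrew calendar that day is 14 Cheshvan 5336 AM.

14 Cheshvan 5336 AM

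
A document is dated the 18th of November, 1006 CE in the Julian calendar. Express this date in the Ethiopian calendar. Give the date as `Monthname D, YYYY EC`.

The source date corresponds to 24 November 1006 in the proleptic Gregorian calendar (JDN 2088821).
That day falls on 22 Hidar 999 EC in the Ethiopian calendar.

Hidar 22, 999 EC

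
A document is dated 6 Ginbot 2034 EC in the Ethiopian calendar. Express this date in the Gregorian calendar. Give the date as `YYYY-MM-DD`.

Julian Day Number of the source date = 2467019.
Converting JDN 2467019 to the Gregorian calendar gives 14 May 2042 CE.

2042-05-14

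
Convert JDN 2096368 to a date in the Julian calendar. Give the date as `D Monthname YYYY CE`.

JDN 2096368 is 24 July 1027 in the proleptic Gregorian calendar.
In the Julian calendar that day is 18 July 1027 CE.

18 July 1027 CE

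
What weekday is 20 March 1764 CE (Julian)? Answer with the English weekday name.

This is JDN 2365438 (31 March 1764 Gregorian).
Since JDN mod 7 = 5 (0 = Monday), the day is Saturday.

Saturday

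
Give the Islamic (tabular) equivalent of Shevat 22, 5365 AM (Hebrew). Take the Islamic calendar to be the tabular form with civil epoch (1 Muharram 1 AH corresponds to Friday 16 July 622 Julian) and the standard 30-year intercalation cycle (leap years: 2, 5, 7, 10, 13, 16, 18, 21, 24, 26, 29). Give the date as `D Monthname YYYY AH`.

The source date corresponds to 10 February 1605 in the Gregorian calendar (JDN 2307315).
That day falls on 21 Ramadan 1013 AH in the tabular Islamic calendar.

21 Ramadan 1013 AH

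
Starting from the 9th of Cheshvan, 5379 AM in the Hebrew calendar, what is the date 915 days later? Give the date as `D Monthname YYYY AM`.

JDN of the 9th of Cheshvan, 5379 AM = 2312323.
2312323 + 915 = 2313238.
JDN 2313238 in the Hebrew calendar is 9 Iyar 5381 AM.

9 Iyar 5381 AM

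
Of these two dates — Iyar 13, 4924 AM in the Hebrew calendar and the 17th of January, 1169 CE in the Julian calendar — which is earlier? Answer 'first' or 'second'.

Converting both to JDN: 2146336 vs 2148052; the smaller is the first.

first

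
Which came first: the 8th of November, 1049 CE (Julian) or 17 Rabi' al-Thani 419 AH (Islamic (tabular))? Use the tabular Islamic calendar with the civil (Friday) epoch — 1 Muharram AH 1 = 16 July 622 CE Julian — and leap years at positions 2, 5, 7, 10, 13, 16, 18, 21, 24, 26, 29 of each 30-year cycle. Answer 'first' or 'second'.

second

Converting both to JDN: 2104517 vs 2096670; the smaller is the second.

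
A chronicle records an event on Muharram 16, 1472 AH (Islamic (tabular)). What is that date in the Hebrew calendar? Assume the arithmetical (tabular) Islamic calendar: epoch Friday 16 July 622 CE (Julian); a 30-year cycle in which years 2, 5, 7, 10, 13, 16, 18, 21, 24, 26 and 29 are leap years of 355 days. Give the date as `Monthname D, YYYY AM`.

Julian Day Number of the source date = 2469728.
Converting JDN 2469728 to the Hebrew calendar gives 17 Tishrei 5810 AM.

Tishrei 17, 5810 AM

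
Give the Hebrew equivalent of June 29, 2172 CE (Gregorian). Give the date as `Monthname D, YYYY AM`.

Tammuz 7, 5932 AM

Both dates share Julian Day Number 2514547; in the Hebrew calendar that is 7 Tammuz 5932 AM.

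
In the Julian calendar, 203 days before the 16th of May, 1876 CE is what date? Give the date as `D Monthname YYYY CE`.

JDN of the 16th of May, 1876 CE = 2406403.
2406403 − 203 = 2406200.
JDN 2406200 in the Julian calendar is 26 October 1875 CE.

26 October 1875 CE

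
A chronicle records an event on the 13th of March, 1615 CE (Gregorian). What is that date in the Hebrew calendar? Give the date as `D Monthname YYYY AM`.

12 Adar II 5375 AM

Julian Day Number of the source date = 2310998.
Converting JDN 2310998 to the Hebrew calendar gives 12 Adar II 5375 AM.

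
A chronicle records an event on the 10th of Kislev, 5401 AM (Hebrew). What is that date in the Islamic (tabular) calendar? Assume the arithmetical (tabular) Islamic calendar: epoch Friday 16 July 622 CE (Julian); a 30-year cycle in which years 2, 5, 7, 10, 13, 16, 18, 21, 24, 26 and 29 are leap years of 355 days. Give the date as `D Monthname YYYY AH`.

9 Sha'ban 1050 AH

Both dates share Julian Day Number 2320386; in the tabular Islamic calendar that is 9 Sha'ban 1050 AH.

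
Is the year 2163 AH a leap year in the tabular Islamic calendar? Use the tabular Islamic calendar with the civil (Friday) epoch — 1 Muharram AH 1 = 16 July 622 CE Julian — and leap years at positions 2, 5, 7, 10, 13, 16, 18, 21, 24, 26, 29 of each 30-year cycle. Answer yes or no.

no

Year 2163 AH is year 3 of its 30-year cycle; leap positions are 2, 5, 7, 10, 13, 16, 18, 21, 24, 26, 29, so it is a common year (354 days).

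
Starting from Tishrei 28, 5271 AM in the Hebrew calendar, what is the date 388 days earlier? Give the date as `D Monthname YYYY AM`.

JDN of Tishrei 28, 5271 AM = 2272860.
2272860 − 388 = 2272472.
JDN 2272472 in the Hebrew calendar is 24 Elul 5269 AM.

24 Elul 5269 AM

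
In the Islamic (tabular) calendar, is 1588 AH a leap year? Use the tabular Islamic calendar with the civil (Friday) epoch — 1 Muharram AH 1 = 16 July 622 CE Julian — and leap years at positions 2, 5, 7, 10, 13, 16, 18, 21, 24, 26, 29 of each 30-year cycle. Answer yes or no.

Year 1588 AH is year 28 of its 30-year cycle; leap positions are 2, 5, 7, 10, 13, 16, 18, 21, 24, 26, 29, so it is a common year (354 days).

no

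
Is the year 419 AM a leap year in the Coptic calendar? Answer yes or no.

419 mod 4 = 3; in the Coptic calendar a year is leap when year mod 4 = 3, so it is a leap year.

yes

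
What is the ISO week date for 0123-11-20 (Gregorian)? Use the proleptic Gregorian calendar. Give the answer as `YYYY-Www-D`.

0123-W46-6

The weekday is Saturday (ISO weekday 6).
That Saturday belongs to ISO week 46 of ISO year 123.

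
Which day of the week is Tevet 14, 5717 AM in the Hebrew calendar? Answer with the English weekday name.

This is JDN 2435826 (18 December 1956 Gregorian).
JDN 2435826 mod 7 = 1, and JDN 0 was a Monday, so this is a Tuesday.

Tuesday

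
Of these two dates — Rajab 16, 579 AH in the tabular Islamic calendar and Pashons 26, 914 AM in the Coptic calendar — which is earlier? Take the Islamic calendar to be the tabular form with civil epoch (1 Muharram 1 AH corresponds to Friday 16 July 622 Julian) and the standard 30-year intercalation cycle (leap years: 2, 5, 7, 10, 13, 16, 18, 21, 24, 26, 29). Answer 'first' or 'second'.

first

First date → JDN 2153456; second date → JDN 2158768.
JDN 2153456 < JDN 2158768, so the first date is earlier.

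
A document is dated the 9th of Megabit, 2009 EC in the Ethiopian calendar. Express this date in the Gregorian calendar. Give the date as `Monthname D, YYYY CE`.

Both dates share Julian Day Number 2457831; in the Gregorian calendar that is 18 March 2017 CE.

March 18, 2017 CE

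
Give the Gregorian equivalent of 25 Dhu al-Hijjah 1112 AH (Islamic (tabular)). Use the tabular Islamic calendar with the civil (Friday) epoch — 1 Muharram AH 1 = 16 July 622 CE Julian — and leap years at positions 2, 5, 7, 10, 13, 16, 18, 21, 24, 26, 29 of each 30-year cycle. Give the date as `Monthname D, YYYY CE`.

Julian Day Number of the source date = 2342490.
Converting JDN 2342490 to the Gregorian calendar gives 2 June 1701 CE.

June 2, 1701 CE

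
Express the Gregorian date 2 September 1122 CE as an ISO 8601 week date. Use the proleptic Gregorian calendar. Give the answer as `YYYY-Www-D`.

1122-W35-6

The weekday is Saturday (ISO weekday 6).
That Saturday belongs to ISO week 35 of ISO year 1122.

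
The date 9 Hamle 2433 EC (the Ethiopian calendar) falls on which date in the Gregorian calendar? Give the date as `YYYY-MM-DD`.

2441-07-19

Julian Day Number of the source date = 2612817.
Converting JDN 2612817 to the Gregorian calendar gives 19 July 2441 CE.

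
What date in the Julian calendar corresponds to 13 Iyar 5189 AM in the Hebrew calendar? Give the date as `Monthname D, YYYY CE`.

Both dates share Julian Day Number 2243107; in the Julian calendar that is 17 April 1429 CE.

April 17, 1429 CE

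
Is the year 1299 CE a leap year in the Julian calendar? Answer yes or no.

no

1299 mod 4 = 3, so it is a common year in the Julian calendar.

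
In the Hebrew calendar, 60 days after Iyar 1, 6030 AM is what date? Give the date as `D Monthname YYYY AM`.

Counting 60 days forward from JDN 2550273 reaches JDN 2550333, which is 2 Tammuz 6030 AM.

2 Tammuz 6030 AM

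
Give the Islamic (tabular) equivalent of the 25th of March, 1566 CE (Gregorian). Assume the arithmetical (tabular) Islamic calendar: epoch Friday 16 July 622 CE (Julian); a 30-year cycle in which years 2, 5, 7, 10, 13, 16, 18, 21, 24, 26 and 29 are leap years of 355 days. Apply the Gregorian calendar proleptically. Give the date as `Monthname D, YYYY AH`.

Both dates share Julian Day Number 2293113; in the tabular Islamic calendar that is 23 Sha'ban 973 AH.

Sha'ban 23, 973 AH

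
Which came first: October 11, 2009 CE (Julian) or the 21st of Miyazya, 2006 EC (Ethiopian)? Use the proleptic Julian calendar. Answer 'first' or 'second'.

first

First date → JDN 2455129; second date → JDN 2456777.
JDN 2455129 < JDN 2456777, so the first date is earlier.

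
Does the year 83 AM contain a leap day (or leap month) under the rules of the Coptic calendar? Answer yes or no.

yes

83 mod 4 = 3; in the Coptic calendar a year is leap when year mod 4 = 3, so it is a leap year.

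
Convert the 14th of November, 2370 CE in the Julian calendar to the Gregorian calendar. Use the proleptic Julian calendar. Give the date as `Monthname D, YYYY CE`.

November 30, 2370 CE

The Julian–Gregorian offset here is 16 days (Julian trailing).
14 November 2370 Julian + 16 days → 30 November 2370 Gregorian.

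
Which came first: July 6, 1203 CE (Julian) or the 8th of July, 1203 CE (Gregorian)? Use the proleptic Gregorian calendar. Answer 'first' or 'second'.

The two dates have Julian Day Numbers 2160640 and 2160635 respectively.
Since 2160635 < 2160640, the second date comes first.

second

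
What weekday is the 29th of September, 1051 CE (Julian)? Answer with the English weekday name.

Sunday

Equivalently 5 October 1051 Gregorian, JDN 2105207.
2105207 ≡ 6 (mod 7); counting from Monday = 0 gives Sunday.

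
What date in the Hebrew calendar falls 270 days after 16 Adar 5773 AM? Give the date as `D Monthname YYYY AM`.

20 Kislev 5774 AM

JDN of 16 Adar 5773 AM = 2456350.
2456350 + 270 = 2456620.
JDN 2456620 in the Hebrew calendar is 20 Kislev 5774 AM.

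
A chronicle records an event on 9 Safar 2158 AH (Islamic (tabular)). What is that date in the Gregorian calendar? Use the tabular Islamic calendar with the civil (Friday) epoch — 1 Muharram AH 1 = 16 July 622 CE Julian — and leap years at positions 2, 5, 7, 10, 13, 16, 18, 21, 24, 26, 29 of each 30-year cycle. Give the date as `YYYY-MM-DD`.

2715-06-04

Julian Day Number of the source date = 2712847.
Converting JDN 2712847 to the Gregorian calendar gives 4 June 2715 CE.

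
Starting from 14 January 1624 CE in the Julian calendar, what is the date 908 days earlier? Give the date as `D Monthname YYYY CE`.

The starting date is JDN 2314237; 2314237 − 908 = 2313329.
JDN 2313329 corresponds to 20 July 1621 CE.

20 July 1621 CE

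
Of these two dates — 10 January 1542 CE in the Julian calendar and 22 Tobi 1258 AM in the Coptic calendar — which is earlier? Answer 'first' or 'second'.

Converting both to JDN: 2284283 vs 2284290; the smaller is the first.

first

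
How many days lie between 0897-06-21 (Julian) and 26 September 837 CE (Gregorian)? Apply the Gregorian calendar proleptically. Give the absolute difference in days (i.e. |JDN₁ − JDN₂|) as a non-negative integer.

JDN of the first date = 2048859.
JDN of the second date = 2027037.
|2027037 − 2048859| = 21822.

21822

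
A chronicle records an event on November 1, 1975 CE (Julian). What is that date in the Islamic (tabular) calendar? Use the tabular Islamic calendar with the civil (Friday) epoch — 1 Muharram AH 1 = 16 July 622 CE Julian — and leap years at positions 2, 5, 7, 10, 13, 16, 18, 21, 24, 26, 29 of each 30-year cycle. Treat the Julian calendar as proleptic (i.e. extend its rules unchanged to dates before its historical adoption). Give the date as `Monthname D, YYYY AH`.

Dhu al-Qa'dah 10, 1395 AH

The source date corresponds to 14 November 1975 in the Gregorian calendar (JDN 2442731).
That day falls on 10 Dhu al-Qa'dah 1395 AH in the tabular Islamic calendar.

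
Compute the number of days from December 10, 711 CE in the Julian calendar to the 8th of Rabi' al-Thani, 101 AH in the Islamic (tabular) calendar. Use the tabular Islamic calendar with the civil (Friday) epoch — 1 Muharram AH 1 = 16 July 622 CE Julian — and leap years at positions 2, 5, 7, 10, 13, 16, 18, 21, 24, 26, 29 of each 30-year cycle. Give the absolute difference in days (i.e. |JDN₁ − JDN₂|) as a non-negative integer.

JDN of the first date = 1981094.
JDN of the second date = 1983973.
|1983973 − 1981094| = 2879.

2879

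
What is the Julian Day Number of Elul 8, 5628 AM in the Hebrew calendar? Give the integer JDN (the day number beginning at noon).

2403571

In the Gregorian calendar the same day is 26 August 1868.
JDN 2400001 is 17 November 1858 CE (Gregorian), MJD 0; the target day is +3570 days from there, so JDN = 2403571.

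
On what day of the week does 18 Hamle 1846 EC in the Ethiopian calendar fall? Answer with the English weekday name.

Monday

In the Gregorian calendar this is 24 July 1854 (JDN 2398424).
2398424 ≡ 0 (mod 7); counting from Monday = 0 gives Monday.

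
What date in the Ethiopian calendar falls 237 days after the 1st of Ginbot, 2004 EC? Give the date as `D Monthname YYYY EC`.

23 Tahsas 2005 EC

Counting 237 days forward from JDN 2456057 reaches JDN 2456294, which is 23 Tahsas 2005 EC.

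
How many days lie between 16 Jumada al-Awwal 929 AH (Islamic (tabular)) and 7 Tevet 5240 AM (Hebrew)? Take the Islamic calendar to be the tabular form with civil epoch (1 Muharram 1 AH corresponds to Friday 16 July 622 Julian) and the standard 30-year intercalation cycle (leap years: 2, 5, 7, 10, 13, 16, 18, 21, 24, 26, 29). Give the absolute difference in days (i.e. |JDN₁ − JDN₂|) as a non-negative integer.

JDN of the first date = 2277425.
JDN of the second date = 2261617.
|2261617 − 2277425| = 15808.

15808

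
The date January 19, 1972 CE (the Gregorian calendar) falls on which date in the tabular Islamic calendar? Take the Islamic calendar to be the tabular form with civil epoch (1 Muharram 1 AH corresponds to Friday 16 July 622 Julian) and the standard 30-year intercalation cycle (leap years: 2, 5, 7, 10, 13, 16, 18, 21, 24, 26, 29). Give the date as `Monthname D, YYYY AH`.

Both dates share Julian Day Number 2441336; in the tabular Islamic calendar that is 2 Dhu al-Hijjah 1391 AH.

Dhu al-Hijjah 2, 1391 AH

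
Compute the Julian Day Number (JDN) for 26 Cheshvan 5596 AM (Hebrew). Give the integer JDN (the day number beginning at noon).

In the Gregorian calendar the same day is 18 November 1835.
JDN 2400001 is 17 November 1858 CE (Gregorian), MJD 0; the target day is −8400 days from there, so JDN = 2391601.

2391601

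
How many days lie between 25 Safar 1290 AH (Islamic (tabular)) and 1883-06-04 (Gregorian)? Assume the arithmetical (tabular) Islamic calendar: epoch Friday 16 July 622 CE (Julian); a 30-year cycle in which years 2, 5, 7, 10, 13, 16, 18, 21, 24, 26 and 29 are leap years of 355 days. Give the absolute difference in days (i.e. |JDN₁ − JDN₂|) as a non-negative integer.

3693

First date → JDN 2405273; second date → JDN 2408966.
The interval is |2405273 − 2408966| = 3693 days.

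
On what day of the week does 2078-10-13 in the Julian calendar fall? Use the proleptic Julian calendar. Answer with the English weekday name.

Wednesday

In the Gregorian calendar this is 26 October 2078 (JDN 2480333).
Since JDN mod 7 = 2 (0 = Monday), the day is Wednesday.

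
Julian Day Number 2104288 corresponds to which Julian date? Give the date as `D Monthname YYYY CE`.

24 March 1049 CE

JDN 2104288 is 30 March 1049 in the proleptic Gregorian calendar.
In the Julian calendar that day is 24 March 1049 CE.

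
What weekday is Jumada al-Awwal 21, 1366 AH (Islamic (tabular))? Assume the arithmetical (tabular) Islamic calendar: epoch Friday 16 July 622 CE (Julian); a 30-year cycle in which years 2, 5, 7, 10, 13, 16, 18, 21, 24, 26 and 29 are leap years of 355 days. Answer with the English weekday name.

This is JDN 2432288 (12 April 1947 Gregorian).
JDN 2432288 mod 7 = 5, and JDN 0 was a Monday, so this is a Saturday.

Saturday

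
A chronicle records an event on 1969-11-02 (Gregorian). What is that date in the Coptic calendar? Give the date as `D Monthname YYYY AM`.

23 Paopi 1686 AM

Both dates share Julian Day Number 2440528; in the Coptic calendar that is 23 Paopi 1686 AM.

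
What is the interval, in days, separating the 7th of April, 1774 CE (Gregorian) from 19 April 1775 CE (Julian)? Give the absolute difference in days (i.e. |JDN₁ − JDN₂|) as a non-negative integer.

388

First date → JDN 2369097; second date → JDN 2369485.
The interval is |2369097 − 2369485| = 388 days.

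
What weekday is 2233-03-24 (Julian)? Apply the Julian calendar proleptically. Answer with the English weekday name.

In the Gregorian calendar this is 8 April 2233 (JDN 2536744).
Since JDN mod 7 = 0 (0 = Monday), the day is Monday.

Monday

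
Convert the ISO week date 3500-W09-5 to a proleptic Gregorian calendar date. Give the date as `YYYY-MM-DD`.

ISO week 1 of 3500 is the week containing the first Thursday of 3500.
Week 9, day 5 (Friday) lands on 3500-03-02.

3500-03-02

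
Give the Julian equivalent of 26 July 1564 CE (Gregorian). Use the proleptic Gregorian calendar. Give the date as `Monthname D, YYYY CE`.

July 16, 1564 CE

For dates in this range the Gregorian date is 10 days ahead of the Julian.
26 July 1564 Gregorian − 10 days → 16 July 1564 Julian.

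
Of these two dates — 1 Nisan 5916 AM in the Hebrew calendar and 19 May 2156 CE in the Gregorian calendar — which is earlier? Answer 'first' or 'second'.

Converting both to JDN: 2508605 vs 2508662; the smaller is the first.

first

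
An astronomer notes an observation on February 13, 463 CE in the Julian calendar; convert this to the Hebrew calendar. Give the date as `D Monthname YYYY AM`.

Both dates share Julian Day Number 1890212; in the Hebrew calendar that is 8 Adar 4223 AM.

8 Adar 4223 AM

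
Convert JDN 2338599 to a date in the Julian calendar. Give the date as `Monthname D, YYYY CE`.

September 26, 1690 CE

JDN 2338599 is 6 October 1690 in the Gregorian calendar.
In the Julian calendar that day is September 26, 1690 CE.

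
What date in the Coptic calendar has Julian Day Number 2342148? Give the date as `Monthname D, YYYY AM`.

JDN 2342148 is 25 June 1700 in the Gregorian calendar.
In the Coptic calendar that day is Paoni 20, 1416 AM.

Paoni 20, 1416 AM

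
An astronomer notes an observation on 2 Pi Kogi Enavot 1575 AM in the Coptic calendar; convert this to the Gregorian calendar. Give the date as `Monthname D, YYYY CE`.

September 6, 1859 CE

Both dates share Julian Day Number 2400294; in the Gregorian calendar that is 6 September 1859 CE.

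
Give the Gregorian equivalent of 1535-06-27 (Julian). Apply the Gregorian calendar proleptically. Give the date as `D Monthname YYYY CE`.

7 July 1535 CE

The Julian–Gregorian offset here is 10 days (Julian trailing).
27 June 1535 Julian + 10 days → 7 July 1535 Gregorian.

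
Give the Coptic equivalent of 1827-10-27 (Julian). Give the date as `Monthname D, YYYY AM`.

Paopi 29, 1544 AM

The source date corresponds to 8 November 1827 in the Gregorian calendar (JDN 2388669).
That day falls on 29 Paopi 1544 AM in the Coptic calendar.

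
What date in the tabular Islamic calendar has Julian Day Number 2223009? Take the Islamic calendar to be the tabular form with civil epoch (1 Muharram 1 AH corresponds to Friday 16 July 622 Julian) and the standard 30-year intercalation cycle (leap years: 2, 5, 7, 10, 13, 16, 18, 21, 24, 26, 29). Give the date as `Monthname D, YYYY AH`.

Shawwal 24, 775 AH

The proleptic Gregorian equivalent of JDN 2223009 is 16 April 1374.
In the tabular Islamic calendar that day is Shawwal 24, 775 AH.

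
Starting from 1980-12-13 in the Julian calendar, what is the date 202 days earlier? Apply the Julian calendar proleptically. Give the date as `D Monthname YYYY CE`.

25 May 1980 CE

Counting 202 days back from JDN 2444600 reaches JDN 2444398, which is 25 May 1980 CE.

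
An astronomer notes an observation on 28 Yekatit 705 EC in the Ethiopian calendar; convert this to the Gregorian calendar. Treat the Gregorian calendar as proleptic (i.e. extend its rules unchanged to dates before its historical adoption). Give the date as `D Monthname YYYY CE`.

26 February 713 CE

Both dates share Julian Day Number 1981534; in the Gregorian calendar that is 26 February 713 CE.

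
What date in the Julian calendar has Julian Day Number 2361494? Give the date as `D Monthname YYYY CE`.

The Gregorian equivalent of JDN 2361494 is 13 June 1753.
In the Julian calendar that day is 2 June 1753 CE.

2 June 1753 CE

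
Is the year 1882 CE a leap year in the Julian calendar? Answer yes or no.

1882 mod 4 = 2, so it is a common year in the Julian calendar.

no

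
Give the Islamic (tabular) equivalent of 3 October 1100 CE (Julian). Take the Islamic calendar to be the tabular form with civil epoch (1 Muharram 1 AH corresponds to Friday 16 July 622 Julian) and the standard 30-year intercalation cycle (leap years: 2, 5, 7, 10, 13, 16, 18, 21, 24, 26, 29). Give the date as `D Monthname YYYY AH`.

The source date corresponds to 10 October 1100 in the proleptic Gregorian calendar (JDN 2123109).
That day falls on 27 Dhu al-Qa'dah 493 AH in the tabular Islamic calendar.

27 Dhu al-Qa'dah 493 AH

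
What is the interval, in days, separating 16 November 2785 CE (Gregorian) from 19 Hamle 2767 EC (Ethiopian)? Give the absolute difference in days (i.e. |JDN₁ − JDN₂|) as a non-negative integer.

3760

First date → JDN 2738580; second date → JDN 2734820.
The interval is |2738580 − 2734820| = 3760 days.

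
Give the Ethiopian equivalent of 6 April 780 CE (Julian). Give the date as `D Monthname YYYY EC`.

11 Miyazya 772 EC

Both dates share Julian Day Number 2006049; in the Ethiopian calendar that is 11 Miyazya 772 EC.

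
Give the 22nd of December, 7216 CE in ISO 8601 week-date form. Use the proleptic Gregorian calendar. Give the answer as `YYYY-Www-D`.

7216-W51-4

The weekday is Thursday (ISO weekday 4).
That Thursday belongs to ISO week 51 of ISO year 7216.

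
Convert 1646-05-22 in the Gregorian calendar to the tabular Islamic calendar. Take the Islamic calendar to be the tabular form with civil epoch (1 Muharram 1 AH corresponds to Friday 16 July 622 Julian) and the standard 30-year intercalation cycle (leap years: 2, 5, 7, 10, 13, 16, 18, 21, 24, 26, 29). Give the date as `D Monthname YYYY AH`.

6 Rabi' al-Thani 1056 AH

Both dates share Julian Day Number 2322391; in the tabular Islamic calendar that is 6 Rabi' al-Thani 1056 AH.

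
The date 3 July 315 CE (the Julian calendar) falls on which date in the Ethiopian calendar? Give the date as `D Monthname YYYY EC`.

9 Hamle 307 EC

Both dates share Julian Day Number 1836295; in the Ethiopian calendar that is 9 Hamle 307 EC.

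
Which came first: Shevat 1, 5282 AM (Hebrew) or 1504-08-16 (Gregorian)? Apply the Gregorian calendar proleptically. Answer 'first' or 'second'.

second

Converting both to JDN: 2276967 vs 2270612; the smaller is the second.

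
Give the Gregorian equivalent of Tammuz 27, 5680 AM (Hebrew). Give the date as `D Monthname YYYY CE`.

13 July 1920 CE

Julian Day Number of the source date = 2422519.
Converting JDN 2422519 to the Gregorian calendar gives 13 July 1920 CE.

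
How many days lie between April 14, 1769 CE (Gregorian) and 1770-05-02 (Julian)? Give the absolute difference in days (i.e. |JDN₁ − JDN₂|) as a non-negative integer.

394

First date → JDN 2367278; second date → JDN 2367672.
The interval is |2367278 − 2367672| = 394 days.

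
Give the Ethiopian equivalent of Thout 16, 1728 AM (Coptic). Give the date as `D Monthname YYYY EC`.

16 Meskerem 2004 EC

The source date corresponds to 27 September 2011 in the Gregorian calendar (JDN 2455832).
That day falls on 16 Meskerem 2004 EC in the Ethiopian calendar.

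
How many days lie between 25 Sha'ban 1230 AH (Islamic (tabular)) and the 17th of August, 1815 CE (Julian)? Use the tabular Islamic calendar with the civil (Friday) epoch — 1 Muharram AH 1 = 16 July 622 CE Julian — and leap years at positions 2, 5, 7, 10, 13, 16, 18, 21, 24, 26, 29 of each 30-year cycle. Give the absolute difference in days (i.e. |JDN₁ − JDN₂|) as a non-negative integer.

JDN of the first date = 2384188.
JDN of the second date = 2384215.
|2384215 − 2384188| = 27.

27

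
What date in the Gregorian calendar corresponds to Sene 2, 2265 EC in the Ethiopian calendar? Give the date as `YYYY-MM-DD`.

2273-06-11

Both dates share Julian Day Number 2551418; in the Gregorian calendar that is 11 June 2273 CE.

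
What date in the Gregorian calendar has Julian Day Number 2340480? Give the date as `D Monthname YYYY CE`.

Counting from JDN 2299161 = 15 Oct 1582 gives an offset of 41319 days.

30 November 1695 CE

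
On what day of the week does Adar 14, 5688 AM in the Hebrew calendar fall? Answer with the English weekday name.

Tuesday

This is JDN 2425312 (6 March 1928 Gregorian).
JDN 2425312 mod 7 = 1, and JDN 0 was a Monday, so this is a Tuesday.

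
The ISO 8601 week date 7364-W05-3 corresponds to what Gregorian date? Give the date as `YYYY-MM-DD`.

7364-02-01

ISO week 1 of 7364 is the week containing the first Thursday of 7364.
Week 5, day 3 (Wednesday) lands on 7364-02-01.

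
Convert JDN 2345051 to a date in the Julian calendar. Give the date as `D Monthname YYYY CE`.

26 May 1708 CE

The Gregorian equivalent of JDN 2345051 is 6 June 1708.
In the Julian calendar that day is 26 May 1708 CE.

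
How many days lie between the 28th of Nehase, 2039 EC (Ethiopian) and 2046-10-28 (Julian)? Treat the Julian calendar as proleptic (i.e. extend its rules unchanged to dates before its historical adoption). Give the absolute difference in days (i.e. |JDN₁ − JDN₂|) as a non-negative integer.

JDN of the first date = 2468957.
JDN of the second date = 2468660.
|2468660 − 2468957| = 297.

297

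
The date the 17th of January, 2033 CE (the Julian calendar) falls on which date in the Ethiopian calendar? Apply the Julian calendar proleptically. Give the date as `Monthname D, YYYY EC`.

Both dates share Julian Day Number 2463628; in the Ethiopian calendar that is 22 Tir 2025 EC.

Tir 22, 2025 EC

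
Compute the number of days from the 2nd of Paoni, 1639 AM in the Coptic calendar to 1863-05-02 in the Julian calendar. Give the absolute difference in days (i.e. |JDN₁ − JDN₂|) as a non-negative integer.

21940

JDN of the first date = 2423580.
JDN of the second date = 2401640.
|2401640 − 2423580| = 21940.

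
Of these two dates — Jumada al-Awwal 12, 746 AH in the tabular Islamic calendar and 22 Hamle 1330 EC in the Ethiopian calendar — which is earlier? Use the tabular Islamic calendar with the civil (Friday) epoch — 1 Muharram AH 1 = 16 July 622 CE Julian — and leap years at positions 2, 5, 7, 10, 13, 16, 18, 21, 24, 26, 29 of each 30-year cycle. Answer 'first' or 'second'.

First date → JDN 2212572; second date → JDN 2209959.
JDN 2209959 < JDN 2212572, so the second date is earlier.

second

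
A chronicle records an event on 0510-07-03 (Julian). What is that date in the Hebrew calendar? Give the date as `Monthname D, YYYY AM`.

Tammuz 10, 4270 AM

Both dates share Julian Day Number 1907519; in the Hebrew calendar that is 10 Tammuz 4270 AM.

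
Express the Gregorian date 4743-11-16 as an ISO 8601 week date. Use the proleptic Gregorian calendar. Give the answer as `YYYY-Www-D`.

The weekday is Tuesday (ISO weekday 2).
That Tuesday belongs to ISO week 46 of ISO year 4743.

4743-W46-2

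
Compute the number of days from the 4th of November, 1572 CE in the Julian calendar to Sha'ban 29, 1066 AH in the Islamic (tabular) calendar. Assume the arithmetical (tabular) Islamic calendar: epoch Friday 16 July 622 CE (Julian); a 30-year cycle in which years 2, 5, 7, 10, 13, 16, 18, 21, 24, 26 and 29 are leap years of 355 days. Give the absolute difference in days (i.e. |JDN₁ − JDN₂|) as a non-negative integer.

30536

First date → JDN 2295539; second date → JDN 2326075.
The interval is |2295539 − 2326075| = 30536 days.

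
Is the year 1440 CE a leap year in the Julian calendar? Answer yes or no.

1440 mod 4 = 0, so it is a leap year in the Julian calendar.

yes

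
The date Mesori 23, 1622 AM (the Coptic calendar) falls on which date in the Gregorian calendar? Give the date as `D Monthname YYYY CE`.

Both dates share Julian Day Number 2417452; in the Gregorian calendar that is 29 August 1906 CE.

29 August 1906 CE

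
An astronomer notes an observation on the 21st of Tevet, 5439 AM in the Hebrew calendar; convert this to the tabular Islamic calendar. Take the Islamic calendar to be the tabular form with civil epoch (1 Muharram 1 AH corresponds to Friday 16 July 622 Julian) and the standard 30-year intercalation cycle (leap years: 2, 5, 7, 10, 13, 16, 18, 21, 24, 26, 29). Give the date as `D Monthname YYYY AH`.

The source date corresponds to 5 January 1679 in the Gregorian calendar (JDN 2334307).
That day falls on 22 Dhu al-Qa'dah 1089 AH in the tabular Islamic calendar.

22 Dhu al-Qa'dah 1089 AH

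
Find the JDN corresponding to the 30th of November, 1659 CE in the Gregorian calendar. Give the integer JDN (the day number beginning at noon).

2327331

JDN 2451545 is 1 January 2000 CE (Gregorian); the target day is −124214 days from there, so JDN = 2327331.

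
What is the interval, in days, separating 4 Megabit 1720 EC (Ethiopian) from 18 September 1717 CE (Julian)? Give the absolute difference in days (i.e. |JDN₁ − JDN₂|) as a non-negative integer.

3816

First date → JDN 2352269; second date → JDN 2348453.
The interval is |2352269 − 2348453| = 3816 days.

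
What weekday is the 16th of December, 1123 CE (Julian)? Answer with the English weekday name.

In the proleptic Gregorian calendar this is 23 December 1123 (JDN 2131583).
2131583 ≡ 6 (mod 7); counting from Monday = 0 gives Sunday.

Sunday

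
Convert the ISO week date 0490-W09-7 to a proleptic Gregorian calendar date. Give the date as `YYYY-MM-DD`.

ISO week 1 of 490 is the week containing the first Thursday of 490.
Week 9, day 7 (Sunday) lands on 0490-03-05.

0490-03-05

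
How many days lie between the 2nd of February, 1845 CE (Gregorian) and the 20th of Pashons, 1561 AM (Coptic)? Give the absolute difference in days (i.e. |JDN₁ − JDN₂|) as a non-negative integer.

JDN of the first date = 2394965.
JDN of the second date = 2395079.
|2395079 − 2394965| = 114.

114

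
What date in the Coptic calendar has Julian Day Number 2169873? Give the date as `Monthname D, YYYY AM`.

Paopi 18, 945 AM

JDN 2169873 is 22 October 1228 in the proleptic Gregorian calendar.
In the Coptic calendar that day is Paopi 18, 945 AM.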